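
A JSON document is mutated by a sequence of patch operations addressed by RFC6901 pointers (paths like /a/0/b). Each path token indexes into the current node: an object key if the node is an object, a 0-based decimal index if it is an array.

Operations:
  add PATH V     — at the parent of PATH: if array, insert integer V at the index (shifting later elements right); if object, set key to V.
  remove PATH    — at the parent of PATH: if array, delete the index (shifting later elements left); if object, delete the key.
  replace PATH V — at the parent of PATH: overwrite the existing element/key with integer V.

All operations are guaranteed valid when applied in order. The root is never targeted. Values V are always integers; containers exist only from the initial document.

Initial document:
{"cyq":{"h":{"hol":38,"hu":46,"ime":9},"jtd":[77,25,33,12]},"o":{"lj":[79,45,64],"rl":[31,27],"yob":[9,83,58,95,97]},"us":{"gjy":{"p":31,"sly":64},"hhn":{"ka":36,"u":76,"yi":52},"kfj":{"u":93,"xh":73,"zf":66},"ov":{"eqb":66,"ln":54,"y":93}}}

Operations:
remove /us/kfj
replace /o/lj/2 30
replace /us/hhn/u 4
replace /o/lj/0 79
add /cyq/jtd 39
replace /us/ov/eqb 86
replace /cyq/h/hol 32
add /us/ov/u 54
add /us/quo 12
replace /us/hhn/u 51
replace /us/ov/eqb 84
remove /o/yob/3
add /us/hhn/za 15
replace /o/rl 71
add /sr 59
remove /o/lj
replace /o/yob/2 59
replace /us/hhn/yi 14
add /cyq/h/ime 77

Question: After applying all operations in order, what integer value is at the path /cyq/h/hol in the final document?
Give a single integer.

Answer: 32

Derivation:
After op 1 (remove /us/kfj): {"cyq":{"h":{"hol":38,"hu":46,"ime":9},"jtd":[77,25,33,12]},"o":{"lj":[79,45,64],"rl":[31,27],"yob":[9,83,58,95,97]},"us":{"gjy":{"p":31,"sly":64},"hhn":{"ka":36,"u":76,"yi":52},"ov":{"eqb":66,"ln":54,"y":93}}}
After op 2 (replace /o/lj/2 30): {"cyq":{"h":{"hol":38,"hu":46,"ime":9},"jtd":[77,25,33,12]},"o":{"lj":[79,45,30],"rl":[31,27],"yob":[9,83,58,95,97]},"us":{"gjy":{"p":31,"sly":64},"hhn":{"ka":36,"u":76,"yi":52},"ov":{"eqb":66,"ln":54,"y":93}}}
After op 3 (replace /us/hhn/u 4): {"cyq":{"h":{"hol":38,"hu":46,"ime":9},"jtd":[77,25,33,12]},"o":{"lj":[79,45,30],"rl":[31,27],"yob":[9,83,58,95,97]},"us":{"gjy":{"p":31,"sly":64},"hhn":{"ka":36,"u":4,"yi":52},"ov":{"eqb":66,"ln":54,"y":93}}}
After op 4 (replace /o/lj/0 79): {"cyq":{"h":{"hol":38,"hu":46,"ime":9},"jtd":[77,25,33,12]},"o":{"lj":[79,45,30],"rl":[31,27],"yob":[9,83,58,95,97]},"us":{"gjy":{"p":31,"sly":64},"hhn":{"ka":36,"u":4,"yi":52},"ov":{"eqb":66,"ln":54,"y":93}}}
After op 5 (add /cyq/jtd 39): {"cyq":{"h":{"hol":38,"hu":46,"ime":9},"jtd":39},"o":{"lj":[79,45,30],"rl":[31,27],"yob":[9,83,58,95,97]},"us":{"gjy":{"p":31,"sly":64},"hhn":{"ka":36,"u":4,"yi":52},"ov":{"eqb":66,"ln":54,"y":93}}}
After op 6 (replace /us/ov/eqb 86): {"cyq":{"h":{"hol":38,"hu":46,"ime":9},"jtd":39},"o":{"lj":[79,45,30],"rl":[31,27],"yob":[9,83,58,95,97]},"us":{"gjy":{"p":31,"sly":64},"hhn":{"ka":36,"u":4,"yi":52},"ov":{"eqb":86,"ln":54,"y":93}}}
After op 7 (replace /cyq/h/hol 32): {"cyq":{"h":{"hol":32,"hu":46,"ime":9},"jtd":39},"o":{"lj":[79,45,30],"rl":[31,27],"yob":[9,83,58,95,97]},"us":{"gjy":{"p":31,"sly":64},"hhn":{"ka":36,"u":4,"yi":52},"ov":{"eqb":86,"ln":54,"y":93}}}
After op 8 (add /us/ov/u 54): {"cyq":{"h":{"hol":32,"hu":46,"ime":9},"jtd":39},"o":{"lj":[79,45,30],"rl":[31,27],"yob":[9,83,58,95,97]},"us":{"gjy":{"p":31,"sly":64},"hhn":{"ka":36,"u":4,"yi":52},"ov":{"eqb":86,"ln":54,"u":54,"y":93}}}
After op 9 (add /us/quo 12): {"cyq":{"h":{"hol":32,"hu":46,"ime":9},"jtd":39},"o":{"lj":[79,45,30],"rl":[31,27],"yob":[9,83,58,95,97]},"us":{"gjy":{"p":31,"sly":64},"hhn":{"ka":36,"u":4,"yi":52},"ov":{"eqb":86,"ln":54,"u":54,"y":93},"quo":12}}
After op 10 (replace /us/hhn/u 51): {"cyq":{"h":{"hol":32,"hu":46,"ime":9},"jtd":39},"o":{"lj":[79,45,30],"rl":[31,27],"yob":[9,83,58,95,97]},"us":{"gjy":{"p":31,"sly":64},"hhn":{"ka":36,"u":51,"yi":52},"ov":{"eqb":86,"ln":54,"u":54,"y":93},"quo":12}}
After op 11 (replace /us/ov/eqb 84): {"cyq":{"h":{"hol":32,"hu":46,"ime":9},"jtd":39},"o":{"lj":[79,45,30],"rl":[31,27],"yob":[9,83,58,95,97]},"us":{"gjy":{"p":31,"sly":64},"hhn":{"ka":36,"u":51,"yi":52},"ov":{"eqb":84,"ln":54,"u":54,"y":93},"quo":12}}
After op 12 (remove /o/yob/3): {"cyq":{"h":{"hol":32,"hu":46,"ime":9},"jtd":39},"o":{"lj":[79,45,30],"rl":[31,27],"yob":[9,83,58,97]},"us":{"gjy":{"p":31,"sly":64},"hhn":{"ka":36,"u":51,"yi":52},"ov":{"eqb":84,"ln":54,"u":54,"y":93},"quo":12}}
After op 13 (add /us/hhn/za 15): {"cyq":{"h":{"hol":32,"hu":46,"ime":9},"jtd":39},"o":{"lj":[79,45,30],"rl":[31,27],"yob":[9,83,58,97]},"us":{"gjy":{"p":31,"sly":64},"hhn":{"ka":36,"u":51,"yi":52,"za":15},"ov":{"eqb":84,"ln":54,"u":54,"y":93},"quo":12}}
After op 14 (replace /o/rl 71): {"cyq":{"h":{"hol":32,"hu":46,"ime":9},"jtd":39},"o":{"lj":[79,45,30],"rl":71,"yob":[9,83,58,97]},"us":{"gjy":{"p":31,"sly":64},"hhn":{"ka":36,"u":51,"yi":52,"za":15},"ov":{"eqb":84,"ln":54,"u":54,"y":93},"quo":12}}
After op 15 (add /sr 59): {"cyq":{"h":{"hol":32,"hu":46,"ime":9},"jtd":39},"o":{"lj":[79,45,30],"rl":71,"yob":[9,83,58,97]},"sr":59,"us":{"gjy":{"p":31,"sly":64},"hhn":{"ka":36,"u":51,"yi":52,"za":15},"ov":{"eqb":84,"ln":54,"u":54,"y":93},"quo":12}}
After op 16 (remove /o/lj): {"cyq":{"h":{"hol":32,"hu":46,"ime":9},"jtd":39},"o":{"rl":71,"yob":[9,83,58,97]},"sr":59,"us":{"gjy":{"p":31,"sly":64},"hhn":{"ka":36,"u":51,"yi":52,"za":15},"ov":{"eqb":84,"ln":54,"u":54,"y":93},"quo":12}}
After op 17 (replace /o/yob/2 59): {"cyq":{"h":{"hol":32,"hu":46,"ime":9},"jtd":39},"o":{"rl":71,"yob":[9,83,59,97]},"sr":59,"us":{"gjy":{"p":31,"sly":64},"hhn":{"ka":36,"u":51,"yi":52,"za":15},"ov":{"eqb":84,"ln":54,"u":54,"y":93},"quo":12}}
After op 18 (replace /us/hhn/yi 14): {"cyq":{"h":{"hol":32,"hu":46,"ime":9},"jtd":39},"o":{"rl":71,"yob":[9,83,59,97]},"sr":59,"us":{"gjy":{"p":31,"sly":64},"hhn":{"ka":36,"u":51,"yi":14,"za":15},"ov":{"eqb":84,"ln":54,"u":54,"y":93},"quo":12}}
After op 19 (add /cyq/h/ime 77): {"cyq":{"h":{"hol":32,"hu":46,"ime":77},"jtd":39},"o":{"rl":71,"yob":[9,83,59,97]},"sr":59,"us":{"gjy":{"p":31,"sly":64},"hhn":{"ka":36,"u":51,"yi":14,"za":15},"ov":{"eqb":84,"ln":54,"u":54,"y":93},"quo":12}}
Value at /cyq/h/hol: 32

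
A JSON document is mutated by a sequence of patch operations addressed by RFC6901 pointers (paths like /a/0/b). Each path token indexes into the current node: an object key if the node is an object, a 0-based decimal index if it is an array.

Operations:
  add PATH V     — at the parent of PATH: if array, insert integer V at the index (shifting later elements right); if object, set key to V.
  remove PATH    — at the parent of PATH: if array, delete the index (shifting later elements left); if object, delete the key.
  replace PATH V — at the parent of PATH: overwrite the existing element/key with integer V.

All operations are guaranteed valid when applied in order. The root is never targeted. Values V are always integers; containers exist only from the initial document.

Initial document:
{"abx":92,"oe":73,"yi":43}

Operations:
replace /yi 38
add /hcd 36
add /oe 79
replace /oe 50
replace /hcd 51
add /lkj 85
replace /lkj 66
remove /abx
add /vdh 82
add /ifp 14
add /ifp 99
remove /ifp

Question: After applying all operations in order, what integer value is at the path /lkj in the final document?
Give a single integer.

After op 1 (replace /yi 38): {"abx":92,"oe":73,"yi":38}
After op 2 (add /hcd 36): {"abx":92,"hcd":36,"oe":73,"yi":38}
After op 3 (add /oe 79): {"abx":92,"hcd":36,"oe":79,"yi":38}
After op 4 (replace /oe 50): {"abx":92,"hcd":36,"oe":50,"yi":38}
After op 5 (replace /hcd 51): {"abx":92,"hcd":51,"oe":50,"yi":38}
After op 6 (add /lkj 85): {"abx":92,"hcd":51,"lkj":85,"oe":50,"yi":38}
After op 7 (replace /lkj 66): {"abx":92,"hcd":51,"lkj":66,"oe":50,"yi":38}
After op 8 (remove /abx): {"hcd":51,"lkj":66,"oe":50,"yi":38}
After op 9 (add /vdh 82): {"hcd":51,"lkj":66,"oe":50,"vdh":82,"yi":38}
After op 10 (add /ifp 14): {"hcd":51,"ifp":14,"lkj":66,"oe":50,"vdh":82,"yi":38}
After op 11 (add /ifp 99): {"hcd":51,"ifp":99,"lkj":66,"oe":50,"vdh":82,"yi":38}
After op 12 (remove /ifp): {"hcd":51,"lkj":66,"oe":50,"vdh":82,"yi":38}
Value at /lkj: 66

Answer: 66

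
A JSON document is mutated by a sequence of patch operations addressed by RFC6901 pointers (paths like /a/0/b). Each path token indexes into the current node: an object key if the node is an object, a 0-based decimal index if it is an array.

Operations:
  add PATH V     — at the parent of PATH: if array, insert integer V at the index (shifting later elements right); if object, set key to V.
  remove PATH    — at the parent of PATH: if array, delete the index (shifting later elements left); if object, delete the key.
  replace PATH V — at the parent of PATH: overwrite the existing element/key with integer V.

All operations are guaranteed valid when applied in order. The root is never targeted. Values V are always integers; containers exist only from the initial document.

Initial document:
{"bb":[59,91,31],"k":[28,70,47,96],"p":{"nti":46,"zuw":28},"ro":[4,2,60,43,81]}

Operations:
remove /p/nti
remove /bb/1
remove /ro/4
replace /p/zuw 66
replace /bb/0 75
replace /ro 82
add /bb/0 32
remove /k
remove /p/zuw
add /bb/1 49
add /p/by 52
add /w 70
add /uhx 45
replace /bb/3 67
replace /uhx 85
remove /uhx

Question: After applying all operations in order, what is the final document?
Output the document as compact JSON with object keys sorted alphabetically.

After op 1 (remove /p/nti): {"bb":[59,91,31],"k":[28,70,47,96],"p":{"zuw":28},"ro":[4,2,60,43,81]}
After op 2 (remove /bb/1): {"bb":[59,31],"k":[28,70,47,96],"p":{"zuw":28},"ro":[4,2,60,43,81]}
After op 3 (remove /ro/4): {"bb":[59,31],"k":[28,70,47,96],"p":{"zuw":28},"ro":[4,2,60,43]}
After op 4 (replace /p/zuw 66): {"bb":[59,31],"k":[28,70,47,96],"p":{"zuw":66},"ro":[4,2,60,43]}
After op 5 (replace /bb/0 75): {"bb":[75,31],"k":[28,70,47,96],"p":{"zuw":66},"ro":[4,2,60,43]}
After op 6 (replace /ro 82): {"bb":[75,31],"k":[28,70,47,96],"p":{"zuw":66},"ro":82}
After op 7 (add /bb/0 32): {"bb":[32,75,31],"k":[28,70,47,96],"p":{"zuw":66},"ro":82}
After op 8 (remove /k): {"bb":[32,75,31],"p":{"zuw":66},"ro":82}
After op 9 (remove /p/zuw): {"bb":[32,75,31],"p":{},"ro":82}
After op 10 (add /bb/1 49): {"bb":[32,49,75,31],"p":{},"ro":82}
After op 11 (add /p/by 52): {"bb":[32,49,75,31],"p":{"by":52},"ro":82}
After op 12 (add /w 70): {"bb":[32,49,75,31],"p":{"by":52},"ro":82,"w":70}
After op 13 (add /uhx 45): {"bb":[32,49,75,31],"p":{"by":52},"ro":82,"uhx":45,"w":70}
After op 14 (replace /bb/3 67): {"bb":[32,49,75,67],"p":{"by":52},"ro":82,"uhx":45,"w":70}
After op 15 (replace /uhx 85): {"bb":[32,49,75,67],"p":{"by":52},"ro":82,"uhx":85,"w":70}
After op 16 (remove /uhx): {"bb":[32,49,75,67],"p":{"by":52},"ro":82,"w":70}

Answer: {"bb":[32,49,75,67],"p":{"by":52},"ro":82,"w":70}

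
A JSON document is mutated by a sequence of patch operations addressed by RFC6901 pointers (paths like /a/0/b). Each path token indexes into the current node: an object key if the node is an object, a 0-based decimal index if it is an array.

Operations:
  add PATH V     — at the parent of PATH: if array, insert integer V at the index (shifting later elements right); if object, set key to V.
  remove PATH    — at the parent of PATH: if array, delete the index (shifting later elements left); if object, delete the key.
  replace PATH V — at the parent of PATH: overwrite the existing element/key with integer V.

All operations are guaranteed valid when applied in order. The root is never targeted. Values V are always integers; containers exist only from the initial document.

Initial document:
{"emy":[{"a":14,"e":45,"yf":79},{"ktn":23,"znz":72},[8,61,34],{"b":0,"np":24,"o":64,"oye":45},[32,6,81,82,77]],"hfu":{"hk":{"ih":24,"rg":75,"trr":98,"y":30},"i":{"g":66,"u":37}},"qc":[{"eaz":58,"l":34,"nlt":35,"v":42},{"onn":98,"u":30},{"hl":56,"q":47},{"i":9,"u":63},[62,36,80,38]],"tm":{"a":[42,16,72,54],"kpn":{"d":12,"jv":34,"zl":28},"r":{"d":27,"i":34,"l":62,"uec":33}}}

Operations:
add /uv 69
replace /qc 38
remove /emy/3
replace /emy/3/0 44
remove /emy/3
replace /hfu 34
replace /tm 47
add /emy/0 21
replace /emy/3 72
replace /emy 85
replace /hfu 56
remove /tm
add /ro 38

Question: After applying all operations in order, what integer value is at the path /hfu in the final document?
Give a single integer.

Answer: 56

Derivation:
After op 1 (add /uv 69): {"emy":[{"a":14,"e":45,"yf":79},{"ktn":23,"znz":72},[8,61,34],{"b":0,"np":24,"o":64,"oye":45},[32,6,81,82,77]],"hfu":{"hk":{"ih":24,"rg":75,"trr":98,"y":30},"i":{"g":66,"u":37}},"qc":[{"eaz":58,"l":34,"nlt":35,"v":42},{"onn":98,"u":30},{"hl":56,"q":47},{"i":9,"u":63},[62,36,80,38]],"tm":{"a":[42,16,72,54],"kpn":{"d":12,"jv":34,"zl":28},"r":{"d":27,"i":34,"l":62,"uec":33}},"uv":69}
After op 2 (replace /qc 38): {"emy":[{"a":14,"e":45,"yf":79},{"ktn":23,"znz":72},[8,61,34],{"b":0,"np":24,"o":64,"oye":45},[32,6,81,82,77]],"hfu":{"hk":{"ih":24,"rg":75,"trr":98,"y":30},"i":{"g":66,"u":37}},"qc":38,"tm":{"a":[42,16,72,54],"kpn":{"d":12,"jv":34,"zl":28},"r":{"d":27,"i":34,"l":62,"uec":33}},"uv":69}
After op 3 (remove /emy/3): {"emy":[{"a":14,"e":45,"yf":79},{"ktn":23,"znz":72},[8,61,34],[32,6,81,82,77]],"hfu":{"hk":{"ih":24,"rg":75,"trr":98,"y":30},"i":{"g":66,"u":37}},"qc":38,"tm":{"a":[42,16,72,54],"kpn":{"d":12,"jv":34,"zl":28},"r":{"d":27,"i":34,"l":62,"uec":33}},"uv":69}
After op 4 (replace /emy/3/0 44): {"emy":[{"a":14,"e":45,"yf":79},{"ktn":23,"znz":72},[8,61,34],[44,6,81,82,77]],"hfu":{"hk":{"ih":24,"rg":75,"trr":98,"y":30},"i":{"g":66,"u":37}},"qc":38,"tm":{"a":[42,16,72,54],"kpn":{"d":12,"jv":34,"zl":28},"r":{"d":27,"i":34,"l":62,"uec":33}},"uv":69}
After op 5 (remove /emy/3): {"emy":[{"a":14,"e":45,"yf":79},{"ktn":23,"znz":72},[8,61,34]],"hfu":{"hk":{"ih":24,"rg":75,"trr":98,"y":30},"i":{"g":66,"u":37}},"qc":38,"tm":{"a":[42,16,72,54],"kpn":{"d":12,"jv":34,"zl":28},"r":{"d":27,"i":34,"l":62,"uec":33}},"uv":69}
After op 6 (replace /hfu 34): {"emy":[{"a":14,"e":45,"yf":79},{"ktn":23,"znz":72},[8,61,34]],"hfu":34,"qc":38,"tm":{"a":[42,16,72,54],"kpn":{"d":12,"jv":34,"zl":28},"r":{"d":27,"i":34,"l":62,"uec":33}},"uv":69}
After op 7 (replace /tm 47): {"emy":[{"a":14,"e":45,"yf":79},{"ktn":23,"znz":72},[8,61,34]],"hfu":34,"qc":38,"tm":47,"uv":69}
After op 8 (add /emy/0 21): {"emy":[21,{"a":14,"e":45,"yf":79},{"ktn":23,"znz":72},[8,61,34]],"hfu":34,"qc":38,"tm":47,"uv":69}
After op 9 (replace /emy/3 72): {"emy":[21,{"a":14,"e":45,"yf":79},{"ktn":23,"znz":72},72],"hfu":34,"qc":38,"tm":47,"uv":69}
After op 10 (replace /emy 85): {"emy":85,"hfu":34,"qc":38,"tm":47,"uv":69}
After op 11 (replace /hfu 56): {"emy":85,"hfu":56,"qc":38,"tm":47,"uv":69}
After op 12 (remove /tm): {"emy":85,"hfu":56,"qc":38,"uv":69}
After op 13 (add /ro 38): {"emy":85,"hfu":56,"qc":38,"ro":38,"uv":69}
Value at /hfu: 56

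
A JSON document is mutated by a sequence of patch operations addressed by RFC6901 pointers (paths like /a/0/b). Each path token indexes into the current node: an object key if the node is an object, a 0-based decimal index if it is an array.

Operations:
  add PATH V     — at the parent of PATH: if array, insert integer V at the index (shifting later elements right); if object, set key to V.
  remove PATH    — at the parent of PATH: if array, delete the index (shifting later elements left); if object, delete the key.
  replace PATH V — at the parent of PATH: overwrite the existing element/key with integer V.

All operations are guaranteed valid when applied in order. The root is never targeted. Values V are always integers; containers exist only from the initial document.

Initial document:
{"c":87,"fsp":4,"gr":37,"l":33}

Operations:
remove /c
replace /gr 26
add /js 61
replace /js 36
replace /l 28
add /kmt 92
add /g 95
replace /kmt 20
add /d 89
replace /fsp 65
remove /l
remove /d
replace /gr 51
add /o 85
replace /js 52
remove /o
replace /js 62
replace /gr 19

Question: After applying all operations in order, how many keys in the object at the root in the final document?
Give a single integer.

After op 1 (remove /c): {"fsp":4,"gr":37,"l":33}
After op 2 (replace /gr 26): {"fsp":4,"gr":26,"l":33}
After op 3 (add /js 61): {"fsp":4,"gr":26,"js":61,"l":33}
After op 4 (replace /js 36): {"fsp":4,"gr":26,"js":36,"l":33}
After op 5 (replace /l 28): {"fsp":4,"gr":26,"js":36,"l":28}
After op 6 (add /kmt 92): {"fsp":4,"gr":26,"js":36,"kmt":92,"l":28}
After op 7 (add /g 95): {"fsp":4,"g":95,"gr":26,"js":36,"kmt":92,"l":28}
After op 8 (replace /kmt 20): {"fsp":4,"g":95,"gr":26,"js":36,"kmt":20,"l":28}
After op 9 (add /d 89): {"d":89,"fsp":4,"g":95,"gr":26,"js":36,"kmt":20,"l":28}
After op 10 (replace /fsp 65): {"d":89,"fsp":65,"g":95,"gr":26,"js":36,"kmt":20,"l":28}
After op 11 (remove /l): {"d":89,"fsp":65,"g":95,"gr":26,"js":36,"kmt":20}
After op 12 (remove /d): {"fsp":65,"g":95,"gr":26,"js":36,"kmt":20}
After op 13 (replace /gr 51): {"fsp":65,"g":95,"gr":51,"js":36,"kmt":20}
After op 14 (add /o 85): {"fsp":65,"g":95,"gr":51,"js":36,"kmt":20,"o":85}
After op 15 (replace /js 52): {"fsp":65,"g":95,"gr":51,"js":52,"kmt":20,"o":85}
After op 16 (remove /o): {"fsp":65,"g":95,"gr":51,"js":52,"kmt":20}
After op 17 (replace /js 62): {"fsp":65,"g":95,"gr":51,"js":62,"kmt":20}
After op 18 (replace /gr 19): {"fsp":65,"g":95,"gr":19,"js":62,"kmt":20}
Size at the root: 5

Answer: 5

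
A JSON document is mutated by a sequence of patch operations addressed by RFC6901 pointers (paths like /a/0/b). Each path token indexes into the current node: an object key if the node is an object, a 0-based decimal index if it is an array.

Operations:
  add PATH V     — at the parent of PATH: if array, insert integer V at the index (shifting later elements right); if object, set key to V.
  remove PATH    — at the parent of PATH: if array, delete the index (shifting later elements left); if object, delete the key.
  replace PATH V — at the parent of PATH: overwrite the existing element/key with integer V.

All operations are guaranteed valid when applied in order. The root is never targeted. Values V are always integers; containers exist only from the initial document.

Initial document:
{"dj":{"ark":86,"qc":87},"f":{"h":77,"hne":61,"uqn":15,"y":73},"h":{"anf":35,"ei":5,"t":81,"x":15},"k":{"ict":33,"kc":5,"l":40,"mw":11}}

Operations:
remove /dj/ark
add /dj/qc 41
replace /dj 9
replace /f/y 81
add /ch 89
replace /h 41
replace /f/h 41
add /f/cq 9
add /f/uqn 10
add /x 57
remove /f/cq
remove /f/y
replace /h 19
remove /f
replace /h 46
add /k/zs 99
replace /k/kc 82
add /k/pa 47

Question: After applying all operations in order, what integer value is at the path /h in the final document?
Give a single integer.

After op 1 (remove /dj/ark): {"dj":{"qc":87},"f":{"h":77,"hne":61,"uqn":15,"y":73},"h":{"anf":35,"ei":5,"t":81,"x":15},"k":{"ict":33,"kc":5,"l":40,"mw":11}}
After op 2 (add /dj/qc 41): {"dj":{"qc":41},"f":{"h":77,"hne":61,"uqn":15,"y":73},"h":{"anf":35,"ei":5,"t":81,"x":15},"k":{"ict":33,"kc":5,"l":40,"mw":11}}
After op 3 (replace /dj 9): {"dj":9,"f":{"h":77,"hne":61,"uqn":15,"y":73},"h":{"anf":35,"ei":5,"t":81,"x":15},"k":{"ict":33,"kc":5,"l":40,"mw":11}}
After op 4 (replace /f/y 81): {"dj":9,"f":{"h":77,"hne":61,"uqn":15,"y":81},"h":{"anf":35,"ei":5,"t":81,"x":15},"k":{"ict":33,"kc":5,"l":40,"mw":11}}
After op 5 (add /ch 89): {"ch":89,"dj":9,"f":{"h":77,"hne":61,"uqn":15,"y":81},"h":{"anf":35,"ei":5,"t":81,"x":15},"k":{"ict":33,"kc":5,"l":40,"mw":11}}
After op 6 (replace /h 41): {"ch":89,"dj":9,"f":{"h":77,"hne":61,"uqn":15,"y":81},"h":41,"k":{"ict":33,"kc":5,"l":40,"mw":11}}
After op 7 (replace /f/h 41): {"ch":89,"dj":9,"f":{"h":41,"hne":61,"uqn":15,"y":81},"h":41,"k":{"ict":33,"kc":5,"l":40,"mw":11}}
After op 8 (add /f/cq 9): {"ch":89,"dj":9,"f":{"cq":9,"h":41,"hne":61,"uqn":15,"y":81},"h":41,"k":{"ict":33,"kc":5,"l":40,"mw":11}}
After op 9 (add /f/uqn 10): {"ch":89,"dj":9,"f":{"cq":9,"h":41,"hne":61,"uqn":10,"y":81},"h":41,"k":{"ict":33,"kc":5,"l":40,"mw":11}}
After op 10 (add /x 57): {"ch":89,"dj":9,"f":{"cq":9,"h":41,"hne":61,"uqn":10,"y":81},"h":41,"k":{"ict":33,"kc":5,"l":40,"mw":11},"x":57}
After op 11 (remove /f/cq): {"ch":89,"dj":9,"f":{"h":41,"hne":61,"uqn":10,"y":81},"h":41,"k":{"ict":33,"kc":5,"l":40,"mw":11},"x":57}
After op 12 (remove /f/y): {"ch":89,"dj":9,"f":{"h":41,"hne":61,"uqn":10},"h":41,"k":{"ict":33,"kc":5,"l":40,"mw":11},"x":57}
After op 13 (replace /h 19): {"ch":89,"dj":9,"f":{"h":41,"hne":61,"uqn":10},"h":19,"k":{"ict":33,"kc":5,"l":40,"mw":11},"x":57}
After op 14 (remove /f): {"ch":89,"dj":9,"h":19,"k":{"ict":33,"kc":5,"l":40,"mw":11},"x":57}
After op 15 (replace /h 46): {"ch":89,"dj":9,"h":46,"k":{"ict":33,"kc":5,"l":40,"mw":11},"x":57}
After op 16 (add /k/zs 99): {"ch":89,"dj":9,"h":46,"k":{"ict":33,"kc":5,"l":40,"mw":11,"zs":99},"x":57}
After op 17 (replace /k/kc 82): {"ch":89,"dj":9,"h":46,"k":{"ict":33,"kc":82,"l":40,"mw":11,"zs":99},"x":57}
After op 18 (add /k/pa 47): {"ch":89,"dj":9,"h":46,"k":{"ict":33,"kc":82,"l":40,"mw":11,"pa":47,"zs":99},"x":57}
Value at /h: 46

Answer: 46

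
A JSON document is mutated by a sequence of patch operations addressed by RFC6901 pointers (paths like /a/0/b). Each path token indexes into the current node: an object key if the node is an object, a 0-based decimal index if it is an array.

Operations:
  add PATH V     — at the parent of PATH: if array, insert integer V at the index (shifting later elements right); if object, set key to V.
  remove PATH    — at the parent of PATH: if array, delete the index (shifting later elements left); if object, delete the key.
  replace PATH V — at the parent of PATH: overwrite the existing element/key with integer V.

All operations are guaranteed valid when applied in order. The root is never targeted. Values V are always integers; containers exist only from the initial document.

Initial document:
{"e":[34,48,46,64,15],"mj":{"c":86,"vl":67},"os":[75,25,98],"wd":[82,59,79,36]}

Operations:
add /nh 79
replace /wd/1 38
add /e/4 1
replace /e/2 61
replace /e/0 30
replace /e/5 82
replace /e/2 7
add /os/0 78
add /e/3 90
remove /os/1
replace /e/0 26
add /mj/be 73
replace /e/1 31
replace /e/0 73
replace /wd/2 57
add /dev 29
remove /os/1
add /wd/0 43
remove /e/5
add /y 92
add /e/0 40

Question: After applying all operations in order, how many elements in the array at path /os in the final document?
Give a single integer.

Answer: 2

Derivation:
After op 1 (add /nh 79): {"e":[34,48,46,64,15],"mj":{"c":86,"vl":67},"nh":79,"os":[75,25,98],"wd":[82,59,79,36]}
After op 2 (replace /wd/1 38): {"e":[34,48,46,64,15],"mj":{"c":86,"vl":67},"nh":79,"os":[75,25,98],"wd":[82,38,79,36]}
After op 3 (add /e/4 1): {"e":[34,48,46,64,1,15],"mj":{"c":86,"vl":67},"nh":79,"os":[75,25,98],"wd":[82,38,79,36]}
After op 4 (replace /e/2 61): {"e":[34,48,61,64,1,15],"mj":{"c":86,"vl":67},"nh":79,"os":[75,25,98],"wd":[82,38,79,36]}
After op 5 (replace /e/0 30): {"e":[30,48,61,64,1,15],"mj":{"c":86,"vl":67},"nh":79,"os":[75,25,98],"wd":[82,38,79,36]}
After op 6 (replace /e/5 82): {"e":[30,48,61,64,1,82],"mj":{"c":86,"vl":67},"nh":79,"os":[75,25,98],"wd":[82,38,79,36]}
After op 7 (replace /e/2 7): {"e":[30,48,7,64,1,82],"mj":{"c":86,"vl":67},"nh":79,"os":[75,25,98],"wd":[82,38,79,36]}
After op 8 (add /os/0 78): {"e":[30,48,7,64,1,82],"mj":{"c":86,"vl":67},"nh":79,"os":[78,75,25,98],"wd":[82,38,79,36]}
After op 9 (add /e/3 90): {"e":[30,48,7,90,64,1,82],"mj":{"c":86,"vl":67},"nh":79,"os":[78,75,25,98],"wd":[82,38,79,36]}
After op 10 (remove /os/1): {"e":[30,48,7,90,64,1,82],"mj":{"c":86,"vl":67},"nh":79,"os":[78,25,98],"wd":[82,38,79,36]}
After op 11 (replace /e/0 26): {"e":[26,48,7,90,64,1,82],"mj":{"c":86,"vl":67},"nh":79,"os":[78,25,98],"wd":[82,38,79,36]}
After op 12 (add /mj/be 73): {"e":[26,48,7,90,64,1,82],"mj":{"be":73,"c":86,"vl":67},"nh":79,"os":[78,25,98],"wd":[82,38,79,36]}
After op 13 (replace /e/1 31): {"e":[26,31,7,90,64,1,82],"mj":{"be":73,"c":86,"vl":67},"nh":79,"os":[78,25,98],"wd":[82,38,79,36]}
After op 14 (replace /e/0 73): {"e":[73,31,7,90,64,1,82],"mj":{"be":73,"c":86,"vl":67},"nh":79,"os":[78,25,98],"wd":[82,38,79,36]}
After op 15 (replace /wd/2 57): {"e":[73,31,7,90,64,1,82],"mj":{"be":73,"c":86,"vl":67},"nh":79,"os":[78,25,98],"wd":[82,38,57,36]}
After op 16 (add /dev 29): {"dev":29,"e":[73,31,7,90,64,1,82],"mj":{"be":73,"c":86,"vl":67},"nh":79,"os":[78,25,98],"wd":[82,38,57,36]}
After op 17 (remove /os/1): {"dev":29,"e":[73,31,7,90,64,1,82],"mj":{"be":73,"c":86,"vl":67},"nh":79,"os":[78,98],"wd":[82,38,57,36]}
After op 18 (add /wd/0 43): {"dev":29,"e":[73,31,7,90,64,1,82],"mj":{"be":73,"c":86,"vl":67},"nh":79,"os":[78,98],"wd":[43,82,38,57,36]}
After op 19 (remove /e/5): {"dev":29,"e":[73,31,7,90,64,82],"mj":{"be":73,"c":86,"vl":67},"nh":79,"os":[78,98],"wd":[43,82,38,57,36]}
After op 20 (add /y 92): {"dev":29,"e":[73,31,7,90,64,82],"mj":{"be":73,"c":86,"vl":67},"nh":79,"os":[78,98],"wd":[43,82,38,57,36],"y":92}
After op 21 (add /e/0 40): {"dev":29,"e":[40,73,31,7,90,64,82],"mj":{"be":73,"c":86,"vl":67},"nh":79,"os":[78,98],"wd":[43,82,38,57,36],"y":92}
Size at path /os: 2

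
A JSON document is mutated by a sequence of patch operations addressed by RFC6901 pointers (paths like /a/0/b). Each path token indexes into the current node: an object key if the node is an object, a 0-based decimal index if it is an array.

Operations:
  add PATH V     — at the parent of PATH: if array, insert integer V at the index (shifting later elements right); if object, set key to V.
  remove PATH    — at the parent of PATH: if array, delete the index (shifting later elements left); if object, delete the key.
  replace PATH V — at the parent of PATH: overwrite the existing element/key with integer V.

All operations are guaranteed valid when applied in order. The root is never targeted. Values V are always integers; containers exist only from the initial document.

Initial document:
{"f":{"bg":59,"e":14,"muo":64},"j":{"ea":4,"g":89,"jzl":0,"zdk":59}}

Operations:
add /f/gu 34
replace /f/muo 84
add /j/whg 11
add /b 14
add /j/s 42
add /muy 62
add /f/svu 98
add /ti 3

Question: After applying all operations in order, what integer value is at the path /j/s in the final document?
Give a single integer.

Answer: 42

Derivation:
After op 1 (add /f/gu 34): {"f":{"bg":59,"e":14,"gu":34,"muo":64},"j":{"ea":4,"g":89,"jzl":0,"zdk":59}}
After op 2 (replace /f/muo 84): {"f":{"bg":59,"e":14,"gu":34,"muo":84},"j":{"ea":4,"g":89,"jzl":0,"zdk":59}}
After op 3 (add /j/whg 11): {"f":{"bg":59,"e":14,"gu":34,"muo":84},"j":{"ea":4,"g":89,"jzl":0,"whg":11,"zdk":59}}
After op 4 (add /b 14): {"b":14,"f":{"bg":59,"e":14,"gu":34,"muo":84},"j":{"ea":4,"g":89,"jzl":0,"whg":11,"zdk":59}}
After op 5 (add /j/s 42): {"b":14,"f":{"bg":59,"e":14,"gu":34,"muo":84},"j":{"ea":4,"g":89,"jzl":0,"s":42,"whg":11,"zdk":59}}
After op 6 (add /muy 62): {"b":14,"f":{"bg":59,"e":14,"gu":34,"muo":84},"j":{"ea":4,"g":89,"jzl":0,"s":42,"whg":11,"zdk":59},"muy":62}
After op 7 (add /f/svu 98): {"b":14,"f":{"bg":59,"e":14,"gu":34,"muo":84,"svu":98},"j":{"ea":4,"g":89,"jzl":0,"s":42,"whg":11,"zdk":59},"muy":62}
After op 8 (add /ti 3): {"b":14,"f":{"bg":59,"e":14,"gu":34,"muo":84,"svu":98},"j":{"ea":4,"g":89,"jzl":0,"s":42,"whg":11,"zdk":59},"muy":62,"ti":3}
Value at /j/s: 42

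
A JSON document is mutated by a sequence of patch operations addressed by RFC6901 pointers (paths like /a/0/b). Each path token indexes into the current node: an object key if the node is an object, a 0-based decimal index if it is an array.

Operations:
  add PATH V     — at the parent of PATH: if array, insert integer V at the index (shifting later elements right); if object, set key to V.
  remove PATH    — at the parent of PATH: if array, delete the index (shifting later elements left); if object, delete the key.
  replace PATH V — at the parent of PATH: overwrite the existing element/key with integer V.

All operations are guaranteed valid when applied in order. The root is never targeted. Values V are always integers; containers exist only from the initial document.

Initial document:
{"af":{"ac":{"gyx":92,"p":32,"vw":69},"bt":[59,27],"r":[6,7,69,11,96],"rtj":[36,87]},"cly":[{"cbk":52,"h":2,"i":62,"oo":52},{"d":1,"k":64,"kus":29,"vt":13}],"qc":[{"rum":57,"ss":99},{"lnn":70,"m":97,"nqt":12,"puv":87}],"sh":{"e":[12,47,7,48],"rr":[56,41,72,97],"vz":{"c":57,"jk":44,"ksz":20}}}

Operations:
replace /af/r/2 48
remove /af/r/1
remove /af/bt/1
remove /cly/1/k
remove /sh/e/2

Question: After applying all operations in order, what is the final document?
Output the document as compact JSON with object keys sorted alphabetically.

After op 1 (replace /af/r/2 48): {"af":{"ac":{"gyx":92,"p":32,"vw":69},"bt":[59,27],"r":[6,7,48,11,96],"rtj":[36,87]},"cly":[{"cbk":52,"h":2,"i":62,"oo":52},{"d":1,"k":64,"kus":29,"vt":13}],"qc":[{"rum":57,"ss":99},{"lnn":70,"m":97,"nqt":12,"puv":87}],"sh":{"e":[12,47,7,48],"rr":[56,41,72,97],"vz":{"c":57,"jk":44,"ksz":20}}}
After op 2 (remove /af/r/1): {"af":{"ac":{"gyx":92,"p":32,"vw":69},"bt":[59,27],"r":[6,48,11,96],"rtj":[36,87]},"cly":[{"cbk":52,"h":2,"i":62,"oo":52},{"d":1,"k":64,"kus":29,"vt":13}],"qc":[{"rum":57,"ss":99},{"lnn":70,"m":97,"nqt":12,"puv":87}],"sh":{"e":[12,47,7,48],"rr":[56,41,72,97],"vz":{"c":57,"jk":44,"ksz":20}}}
After op 3 (remove /af/bt/1): {"af":{"ac":{"gyx":92,"p":32,"vw":69},"bt":[59],"r":[6,48,11,96],"rtj":[36,87]},"cly":[{"cbk":52,"h":2,"i":62,"oo":52},{"d":1,"k":64,"kus":29,"vt":13}],"qc":[{"rum":57,"ss":99},{"lnn":70,"m":97,"nqt":12,"puv":87}],"sh":{"e":[12,47,7,48],"rr":[56,41,72,97],"vz":{"c":57,"jk":44,"ksz":20}}}
After op 4 (remove /cly/1/k): {"af":{"ac":{"gyx":92,"p":32,"vw":69},"bt":[59],"r":[6,48,11,96],"rtj":[36,87]},"cly":[{"cbk":52,"h":2,"i":62,"oo":52},{"d":1,"kus":29,"vt":13}],"qc":[{"rum":57,"ss":99},{"lnn":70,"m":97,"nqt":12,"puv":87}],"sh":{"e":[12,47,7,48],"rr":[56,41,72,97],"vz":{"c":57,"jk":44,"ksz":20}}}
After op 5 (remove /sh/e/2): {"af":{"ac":{"gyx":92,"p":32,"vw":69},"bt":[59],"r":[6,48,11,96],"rtj":[36,87]},"cly":[{"cbk":52,"h":2,"i":62,"oo":52},{"d":1,"kus":29,"vt":13}],"qc":[{"rum":57,"ss":99},{"lnn":70,"m":97,"nqt":12,"puv":87}],"sh":{"e":[12,47,48],"rr":[56,41,72,97],"vz":{"c":57,"jk":44,"ksz":20}}}

Answer: {"af":{"ac":{"gyx":92,"p":32,"vw":69},"bt":[59],"r":[6,48,11,96],"rtj":[36,87]},"cly":[{"cbk":52,"h":2,"i":62,"oo":52},{"d":1,"kus":29,"vt":13}],"qc":[{"rum":57,"ss":99},{"lnn":70,"m":97,"nqt":12,"puv":87}],"sh":{"e":[12,47,48],"rr":[56,41,72,97],"vz":{"c":57,"jk":44,"ksz":20}}}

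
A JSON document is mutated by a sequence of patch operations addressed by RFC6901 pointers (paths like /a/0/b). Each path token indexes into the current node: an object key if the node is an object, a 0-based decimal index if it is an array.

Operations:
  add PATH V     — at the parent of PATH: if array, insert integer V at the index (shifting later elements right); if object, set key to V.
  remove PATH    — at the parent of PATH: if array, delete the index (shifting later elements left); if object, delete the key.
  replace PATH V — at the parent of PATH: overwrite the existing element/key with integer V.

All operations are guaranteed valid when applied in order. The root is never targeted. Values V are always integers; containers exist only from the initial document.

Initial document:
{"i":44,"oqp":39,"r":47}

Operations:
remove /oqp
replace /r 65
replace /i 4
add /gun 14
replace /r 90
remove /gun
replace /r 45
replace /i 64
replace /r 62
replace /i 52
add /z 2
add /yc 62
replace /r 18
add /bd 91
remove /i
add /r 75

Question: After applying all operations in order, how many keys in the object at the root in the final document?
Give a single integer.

After op 1 (remove /oqp): {"i":44,"r":47}
After op 2 (replace /r 65): {"i":44,"r":65}
After op 3 (replace /i 4): {"i":4,"r":65}
After op 4 (add /gun 14): {"gun":14,"i":4,"r":65}
After op 5 (replace /r 90): {"gun":14,"i":4,"r":90}
After op 6 (remove /gun): {"i":4,"r":90}
After op 7 (replace /r 45): {"i":4,"r":45}
After op 8 (replace /i 64): {"i":64,"r":45}
After op 9 (replace /r 62): {"i":64,"r":62}
After op 10 (replace /i 52): {"i":52,"r":62}
After op 11 (add /z 2): {"i":52,"r":62,"z":2}
After op 12 (add /yc 62): {"i":52,"r":62,"yc":62,"z":2}
After op 13 (replace /r 18): {"i":52,"r":18,"yc":62,"z":2}
After op 14 (add /bd 91): {"bd":91,"i":52,"r":18,"yc":62,"z":2}
After op 15 (remove /i): {"bd":91,"r":18,"yc":62,"z":2}
After op 16 (add /r 75): {"bd":91,"r":75,"yc":62,"z":2}
Size at the root: 4

Answer: 4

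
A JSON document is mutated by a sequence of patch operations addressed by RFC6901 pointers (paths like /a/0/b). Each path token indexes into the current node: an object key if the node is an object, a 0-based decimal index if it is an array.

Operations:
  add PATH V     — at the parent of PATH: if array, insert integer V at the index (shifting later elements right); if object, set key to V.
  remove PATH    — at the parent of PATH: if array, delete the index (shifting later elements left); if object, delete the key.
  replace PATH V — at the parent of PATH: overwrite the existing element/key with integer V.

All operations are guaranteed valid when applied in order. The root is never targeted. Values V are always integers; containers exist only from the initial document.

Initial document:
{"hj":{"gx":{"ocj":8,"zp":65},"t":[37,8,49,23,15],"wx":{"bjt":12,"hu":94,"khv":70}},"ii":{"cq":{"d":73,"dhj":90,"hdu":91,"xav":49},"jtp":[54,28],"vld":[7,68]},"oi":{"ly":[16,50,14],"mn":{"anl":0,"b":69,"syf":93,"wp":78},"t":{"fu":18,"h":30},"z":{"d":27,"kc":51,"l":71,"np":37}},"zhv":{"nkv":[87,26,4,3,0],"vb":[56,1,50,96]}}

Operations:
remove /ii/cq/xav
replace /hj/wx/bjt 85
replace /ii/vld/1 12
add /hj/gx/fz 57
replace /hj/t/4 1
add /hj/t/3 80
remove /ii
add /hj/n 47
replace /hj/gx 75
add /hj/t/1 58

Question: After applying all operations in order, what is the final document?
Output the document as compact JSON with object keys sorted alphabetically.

Answer: {"hj":{"gx":75,"n":47,"t":[37,58,8,49,80,23,1],"wx":{"bjt":85,"hu":94,"khv":70}},"oi":{"ly":[16,50,14],"mn":{"anl":0,"b":69,"syf":93,"wp":78},"t":{"fu":18,"h":30},"z":{"d":27,"kc":51,"l":71,"np":37}},"zhv":{"nkv":[87,26,4,3,0],"vb":[56,1,50,96]}}

Derivation:
After op 1 (remove /ii/cq/xav): {"hj":{"gx":{"ocj":8,"zp":65},"t":[37,8,49,23,15],"wx":{"bjt":12,"hu":94,"khv":70}},"ii":{"cq":{"d":73,"dhj":90,"hdu":91},"jtp":[54,28],"vld":[7,68]},"oi":{"ly":[16,50,14],"mn":{"anl":0,"b":69,"syf":93,"wp":78},"t":{"fu":18,"h":30},"z":{"d":27,"kc":51,"l":71,"np":37}},"zhv":{"nkv":[87,26,4,3,0],"vb":[56,1,50,96]}}
After op 2 (replace /hj/wx/bjt 85): {"hj":{"gx":{"ocj":8,"zp":65},"t":[37,8,49,23,15],"wx":{"bjt":85,"hu":94,"khv":70}},"ii":{"cq":{"d":73,"dhj":90,"hdu":91},"jtp":[54,28],"vld":[7,68]},"oi":{"ly":[16,50,14],"mn":{"anl":0,"b":69,"syf":93,"wp":78},"t":{"fu":18,"h":30},"z":{"d":27,"kc":51,"l":71,"np":37}},"zhv":{"nkv":[87,26,4,3,0],"vb":[56,1,50,96]}}
After op 3 (replace /ii/vld/1 12): {"hj":{"gx":{"ocj":8,"zp":65},"t":[37,8,49,23,15],"wx":{"bjt":85,"hu":94,"khv":70}},"ii":{"cq":{"d":73,"dhj":90,"hdu":91},"jtp":[54,28],"vld":[7,12]},"oi":{"ly":[16,50,14],"mn":{"anl":0,"b":69,"syf":93,"wp":78},"t":{"fu":18,"h":30},"z":{"d":27,"kc":51,"l":71,"np":37}},"zhv":{"nkv":[87,26,4,3,0],"vb":[56,1,50,96]}}
After op 4 (add /hj/gx/fz 57): {"hj":{"gx":{"fz":57,"ocj":8,"zp":65},"t":[37,8,49,23,15],"wx":{"bjt":85,"hu":94,"khv":70}},"ii":{"cq":{"d":73,"dhj":90,"hdu":91},"jtp":[54,28],"vld":[7,12]},"oi":{"ly":[16,50,14],"mn":{"anl":0,"b":69,"syf":93,"wp":78},"t":{"fu":18,"h":30},"z":{"d":27,"kc":51,"l":71,"np":37}},"zhv":{"nkv":[87,26,4,3,0],"vb":[56,1,50,96]}}
After op 5 (replace /hj/t/4 1): {"hj":{"gx":{"fz":57,"ocj":8,"zp":65},"t":[37,8,49,23,1],"wx":{"bjt":85,"hu":94,"khv":70}},"ii":{"cq":{"d":73,"dhj":90,"hdu":91},"jtp":[54,28],"vld":[7,12]},"oi":{"ly":[16,50,14],"mn":{"anl":0,"b":69,"syf":93,"wp":78},"t":{"fu":18,"h":30},"z":{"d":27,"kc":51,"l":71,"np":37}},"zhv":{"nkv":[87,26,4,3,0],"vb":[56,1,50,96]}}
After op 6 (add /hj/t/3 80): {"hj":{"gx":{"fz":57,"ocj":8,"zp":65},"t":[37,8,49,80,23,1],"wx":{"bjt":85,"hu":94,"khv":70}},"ii":{"cq":{"d":73,"dhj":90,"hdu":91},"jtp":[54,28],"vld":[7,12]},"oi":{"ly":[16,50,14],"mn":{"anl":0,"b":69,"syf":93,"wp":78},"t":{"fu":18,"h":30},"z":{"d":27,"kc":51,"l":71,"np":37}},"zhv":{"nkv":[87,26,4,3,0],"vb":[56,1,50,96]}}
After op 7 (remove /ii): {"hj":{"gx":{"fz":57,"ocj":8,"zp":65},"t":[37,8,49,80,23,1],"wx":{"bjt":85,"hu":94,"khv":70}},"oi":{"ly":[16,50,14],"mn":{"anl":0,"b":69,"syf":93,"wp":78},"t":{"fu":18,"h":30},"z":{"d":27,"kc":51,"l":71,"np":37}},"zhv":{"nkv":[87,26,4,3,0],"vb":[56,1,50,96]}}
After op 8 (add /hj/n 47): {"hj":{"gx":{"fz":57,"ocj":8,"zp":65},"n":47,"t":[37,8,49,80,23,1],"wx":{"bjt":85,"hu":94,"khv":70}},"oi":{"ly":[16,50,14],"mn":{"anl":0,"b":69,"syf":93,"wp":78},"t":{"fu":18,"h":30},"z":{"d":27,"kc":51,"l":71,"np":37}},"zhv":{"nkv":[87,26,4,3,0],"vb":[56,1,50,96]}}
After op 9 (replace /hj/gx 75): {"hj":{"gx":75,"n":47,"t":[37,8,49,80,23,1],"wx":{"bjt":85,"hu":94,"khv":70}},"oi":{"ly":[16,50,14],"mn":{"anl":0,"b":69,"syf":93,"wp":78},"t":{"fu":18,"h":30},"z":{"d":27,"kc":51,"l":71,"np":37}},"zhv":{"nkv":[87,26,4,3,0],"vb":[56,1,50,96]}}
After op 10 (add /hj/t/1 58): {"hj":{"gx":75,"n":47,"t":[37,58,8,49,80,23,1],"wx":{"bjt":85,"hu":94,"khv":70}},"oi":{"ly":[16,50,14],"mn":{"anl":0,"b":69,"syf":93,"wp":78},"t":{"fu":18,"h":30},"z":{"d":27,"kc":51,"l":71,"np":37}},"zhv":{"nkv":[87,26,4,3,0],"vb":[56,1,50,96]}}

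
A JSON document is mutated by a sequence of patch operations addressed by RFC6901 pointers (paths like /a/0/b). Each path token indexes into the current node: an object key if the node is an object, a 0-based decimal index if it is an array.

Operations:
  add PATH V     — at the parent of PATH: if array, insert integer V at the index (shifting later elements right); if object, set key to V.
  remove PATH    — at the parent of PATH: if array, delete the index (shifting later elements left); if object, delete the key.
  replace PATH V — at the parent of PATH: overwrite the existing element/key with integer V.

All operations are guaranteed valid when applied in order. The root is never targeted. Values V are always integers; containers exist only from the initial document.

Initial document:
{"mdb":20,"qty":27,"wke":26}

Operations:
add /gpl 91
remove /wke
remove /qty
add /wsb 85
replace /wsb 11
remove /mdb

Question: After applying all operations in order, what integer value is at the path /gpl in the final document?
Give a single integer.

After op 1 (add /gpl 91): {"gpl":91,"mdb":20,"qty":27,"wke":26}
After op 2 (remove /wke): {"gpl":91,"mdb":20,"qty":27}
After op 3 (remove /qty): {"gpl":91,"mdb":20}
After op 4 (add /wsb 85): {"gpl":91,"mdb":20,"wsb":85}
After op 5 (replace /wsb 11): {"gpl":91,"mdb":20,"wsb":11}
After op 6 (remove /mdb): {"gpl":91,"wsb":11}
Value at /gpl: 91

Answer: 91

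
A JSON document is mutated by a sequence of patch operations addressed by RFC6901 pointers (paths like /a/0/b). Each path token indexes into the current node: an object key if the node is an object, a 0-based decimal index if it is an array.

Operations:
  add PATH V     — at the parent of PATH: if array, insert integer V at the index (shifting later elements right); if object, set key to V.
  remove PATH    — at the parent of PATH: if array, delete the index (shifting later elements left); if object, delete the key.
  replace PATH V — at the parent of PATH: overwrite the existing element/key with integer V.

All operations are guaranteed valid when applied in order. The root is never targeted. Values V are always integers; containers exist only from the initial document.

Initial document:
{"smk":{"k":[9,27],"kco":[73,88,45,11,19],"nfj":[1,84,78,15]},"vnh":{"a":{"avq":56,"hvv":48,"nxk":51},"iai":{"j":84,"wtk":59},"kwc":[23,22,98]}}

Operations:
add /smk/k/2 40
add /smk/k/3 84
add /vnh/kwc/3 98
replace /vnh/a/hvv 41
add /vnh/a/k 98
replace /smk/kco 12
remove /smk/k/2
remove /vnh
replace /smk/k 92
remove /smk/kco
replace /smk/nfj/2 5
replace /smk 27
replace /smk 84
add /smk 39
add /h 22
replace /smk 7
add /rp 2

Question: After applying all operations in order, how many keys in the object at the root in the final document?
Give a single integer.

Answer: 3

Derivation:
After op 1 (add /smk/k/2 40): {"smk":{"k":[9,27,40],"kco":[73,88,45,11,19],"nfj":[1,84,78,15]},"vnh":{"a":{"avq":56,"hvv":48,"nxk":51},"iai":{"j":84,"wtk":59},"kwc":[23,22,98]}}
After op 2 (add /smk/k/3 84): {"smk":{"k":[9,27,40,84],"kco":[73,88,45,11,19],"nfj":[1,84,78,15]},"vnh":{"a":{"avq":56,"hvv":48,"nxk":51},"iai":{"j":84,"wtk":59},"kwc":[23,22,98]}}
After op 3 (add /vnh/kwc/3 98): {"smk":{"k":[9,27,40,84],"kco":[73,88,45,11,19],"nfj":[1,84,78,15]},"vnh":{"a":{"avq":56,"hvv":48,"nxk":51},"iai":{"j":84,"wtk":59},"kwc":[23,22,98,98]}}
After op 4 (replace /vnh/a/hvv 41): {"smk":{"k":[9,27,40,84],"kco":[73,88,45,11,19],"nfj":[1,84,78,15]},"vnh":{"a":{"avq":56,"hvv":41,"nxk":51},"iai":{"j":84,"wtk":59},"kwc":[23,22,98,98]}}
After op 5 (add /vnh/a/k 98): {"smk":{"k":[9,27,40,84],"kco":[73,88,45,11,19],"nfj":[1,84,78,15]},"vnh":{"a":{"avq":56,"hvv":41,"k":98,"nxk":51},"iai":{"j":84,"wtk":59},"kwc":[23,22,98,98]}}
After op 6 (replace /smk/kco 12): {"smk":{"k":[9,27,40,84],"kco":12,"nfj":[1,84,78,15]},"vnh":{"a":{"avq":56,"hvv":41,"k":98,"nxk":51},"iai":{"j":84,"wtk":59},"kwc":[23,22,98,98]}}
After op 7 (remove /smk/k/2): {"smk":{"k":[9,27,84],"kco":12,"nfj":[1,84,78,15]},"vnh":{"a":{"avq":56,"hvv":41,"k":98,"nxk":51},"iai":{"j":84,"wtk":59},"kwc":[23,22,98,98]}}
After op 8 (remove /vnh): {"smk":{"k":[9,27,84],"kco":12,"nfj":[1,84,78,15]}}
After op 9 (replace /smk/k 92): {"smk":{"k":92,"kco":12,"nfj":[1,84,78,15]}}
After op 10 (remove /smk/kco): {"smk":{"k":92,"nfj":[1,84,78,15]}}
After op 11 (replace /smk/nfj/2 5): {"smk":{"k":92,"nfj":[1,84,5,15]}}
After op 12 (replace /smk 27): {"smk":27}
After op 13 (replace /smk 84): {"smk":84}
After op 14 (add /smk 39): {"smk":39}
After op 15 (add /h 22): {"h":22,"smk":39}
After op 16 (replace /smk 7): {"h":22,"smk":7}
After op 17 (add /rp 2): {"h":22,"rp":2,"smk":7}
Size at the root: 3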